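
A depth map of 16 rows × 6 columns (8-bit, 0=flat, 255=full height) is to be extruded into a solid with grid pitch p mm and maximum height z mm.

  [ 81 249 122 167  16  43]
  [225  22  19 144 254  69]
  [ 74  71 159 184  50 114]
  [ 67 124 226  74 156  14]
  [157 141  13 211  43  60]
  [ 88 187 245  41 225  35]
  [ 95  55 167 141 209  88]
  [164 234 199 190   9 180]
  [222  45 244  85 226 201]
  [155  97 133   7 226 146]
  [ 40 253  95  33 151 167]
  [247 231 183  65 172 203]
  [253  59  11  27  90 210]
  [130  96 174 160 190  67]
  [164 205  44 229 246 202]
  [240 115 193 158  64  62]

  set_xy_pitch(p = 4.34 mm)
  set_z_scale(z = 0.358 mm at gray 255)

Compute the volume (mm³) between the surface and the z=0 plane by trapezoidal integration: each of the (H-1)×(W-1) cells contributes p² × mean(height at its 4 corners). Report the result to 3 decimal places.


268.060

height_mm = gray/255 × 0.358; cell vol = 4.34² × mean(4 corners)
unit = 4.34² × 0.358 / (4×255) = 0.00661093 mm³ per gray-sum
row 0: Σ corner-gray over 5 cells = 2404  → 15.8927
row 1: Σ corner-gray over 5 cells = 2288  → 15.1258
row 2: Σ corner-gray over 5 cells = 2357  → 15.5820
row 3: Σ corner-gray over 5 cells = 2274  → 15.0332
row 4: Σ corner-gray over 5 cells = 2552  → 16.8711
row 5: Σ corner-gray over 5 cells = 2846  → 18.8147
row 6: Σ corner-gray over 5 cells = 2935  → 19.4031
row 7: Σ corner-gray over 5 cells = 3231  → 21.3599
row 8: Σ corner-gray over 5 cells = 2850  → 18.8411
row 9: Σ corner-gray over 5 cells = 2498  → 16.5141
row 10: Σ corner-gray over 5 cells = 3023  → 19.9848
row 11: Σ corner-gray over 5 cells = 2589  → 17.1157
row 12: Σ corner-gray over 5 cells = 2274  → 15.0332
row 13: Σ corner-gray over 5 cells = 3251  → 21.4921
row 14: Σ corner-gray over 5 cells = 3176  → 20.9963
Σ rows: total corner-gray = 40548  → 268.0598 mm³


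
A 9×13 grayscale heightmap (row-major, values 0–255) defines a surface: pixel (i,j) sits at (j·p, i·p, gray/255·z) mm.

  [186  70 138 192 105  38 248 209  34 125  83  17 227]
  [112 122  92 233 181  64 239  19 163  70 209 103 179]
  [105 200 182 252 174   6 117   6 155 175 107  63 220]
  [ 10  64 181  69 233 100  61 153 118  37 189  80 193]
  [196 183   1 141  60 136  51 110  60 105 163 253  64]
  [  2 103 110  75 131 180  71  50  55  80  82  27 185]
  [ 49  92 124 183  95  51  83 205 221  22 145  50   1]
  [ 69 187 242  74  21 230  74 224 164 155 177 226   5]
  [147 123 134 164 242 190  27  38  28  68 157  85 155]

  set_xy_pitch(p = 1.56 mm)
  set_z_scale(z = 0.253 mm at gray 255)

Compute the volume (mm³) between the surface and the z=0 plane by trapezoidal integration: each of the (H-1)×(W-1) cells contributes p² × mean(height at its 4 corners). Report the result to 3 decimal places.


height_mm = gray/255 × 0.253; cell vol = 1.56² × mean(4 corners)
unit = 1.56² × 0.253 / (4×255) = 0.000603628 mm³ per gray-sum
row 0: Σ corner-gray over 12 cells = 6212  → 3.7497
row 1: Σ corner-gray over 12 cells = 6480  → 3.9115
row 2: Σ corner-gray over 12 cells = 5972  → 3.6049
row 3: Σ corner-gray over 12 cells = 5559  → 3.3556
row 4: Σ corner-gray over 12 cells = 4901  → 2.9584
row 5: Σ corner-gray over 12 cells = 4707  → 2.8413
row 6: Σ corner-gray over 12 cells = 6214  → 3.7509
row 7: Σ corner-gray over 12 cells = 6436  → 3.8850
Σ rows: total corner-gray = 46481  → 28.0572 mm³

28.057


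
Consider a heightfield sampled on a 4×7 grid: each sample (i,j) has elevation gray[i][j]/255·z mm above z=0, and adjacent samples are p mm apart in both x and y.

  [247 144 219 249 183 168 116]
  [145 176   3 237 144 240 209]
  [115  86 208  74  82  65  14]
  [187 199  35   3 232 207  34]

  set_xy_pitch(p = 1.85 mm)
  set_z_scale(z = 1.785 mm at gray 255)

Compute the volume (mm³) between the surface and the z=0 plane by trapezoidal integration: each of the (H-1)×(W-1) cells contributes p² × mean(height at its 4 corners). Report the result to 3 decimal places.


60.421

height_mm = gray/255 × 1.785; cell vol = 1.85² × mean(4 corners)
unit = 1.85² × 1.785 / (4×255) = 0.00598937 mm³ per gray-sum
row 0: Σ corner-gray over 6 cells = 4243  → 25.4129
row 1: Σ corner-gray over 6 cells = 3113  → 18.6449
row 2: Σ corner-gray over 6 cells = 2732  → 16.3630
Σ rows: total corner-gray = 10088  → 60.4208 mm³


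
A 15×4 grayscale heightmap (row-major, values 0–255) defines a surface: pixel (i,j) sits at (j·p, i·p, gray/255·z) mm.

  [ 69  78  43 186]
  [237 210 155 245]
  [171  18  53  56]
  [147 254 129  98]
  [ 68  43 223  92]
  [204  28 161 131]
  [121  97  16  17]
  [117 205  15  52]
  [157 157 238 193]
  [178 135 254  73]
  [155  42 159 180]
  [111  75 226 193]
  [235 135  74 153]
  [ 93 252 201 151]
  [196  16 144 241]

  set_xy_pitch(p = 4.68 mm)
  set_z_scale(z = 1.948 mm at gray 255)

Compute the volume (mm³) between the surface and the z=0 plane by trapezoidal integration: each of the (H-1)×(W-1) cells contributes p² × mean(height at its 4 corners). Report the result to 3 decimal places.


height_mm = gray/255 × 1.948; cell vol = 4.68² × mean(4 corners)
unit = 4.68² × 1.948 / (4×255) = 0.0418293 mm³ per gray-sum
row 0: Σ corner-gray over 3 cells = 1709  → 71.4863
row 1: Σ corner-gray over 3 cells = 1581  → 66.1321
row 2: Σ corner-gray over 3 cells = 1380  → 57.7244
row 3: Σ corner-gray over 3 cells = 1703  → 71.2353
row 4: Σ corner-gray over 3 cells = 1405  → 58.7702
row 5: Σ corner-gray over 3 cells = 1077  → 45.0501
row 6: Σ corner-gray over 3 cells = 973  → 40.6999
row 7: Σ corner-gray over 3 cells = 1749  → 73.1594
row 8: Σ corner-gray over 3 cells = 2169  → 90.7277
row 9: Σ corner-gray over 3 cells = 1766  → 73.8705
row 10: Σ corner-gray over 3 cells = 1643  → 68.7255
row 11: Σ corner-gray over 3 cells = 1712  → 71.6117
row 12: Σ corner-gray over 3 cells = 1956  → 81.8181
row 13: Σ corner-gray over 3 cells = 1907  → 79.7685
Σ rows: total corner-gray = 22730  → 950.7797 mm³

950.780


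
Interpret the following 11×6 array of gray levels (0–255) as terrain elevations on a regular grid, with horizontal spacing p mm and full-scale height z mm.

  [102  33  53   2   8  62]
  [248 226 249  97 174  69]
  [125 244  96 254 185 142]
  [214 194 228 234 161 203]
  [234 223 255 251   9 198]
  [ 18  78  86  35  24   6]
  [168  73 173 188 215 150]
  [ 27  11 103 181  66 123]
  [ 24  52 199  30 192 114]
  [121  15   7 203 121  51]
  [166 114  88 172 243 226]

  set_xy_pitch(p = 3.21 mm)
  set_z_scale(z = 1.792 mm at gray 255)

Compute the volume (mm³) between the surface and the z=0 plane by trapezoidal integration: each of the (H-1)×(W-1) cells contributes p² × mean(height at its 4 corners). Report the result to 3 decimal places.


height_mm = gray/255 × 1.792; cell vol = 3.21² × mean(4 corners)
unit = 3.21² × 1.792 / (4×255) = 0.0181029 mm³ per gray-sum
row 0: Σ corner-gray over 5 cells = 2165  → 39.1928
row 1: Σ corner-gray over 5 cells = 3634  → 65.7859
row 2: Σ corner-gray over 5 cells = 3876  → 70.1668
row 3: Σ corner-gray over 5 cells = 3959  → 71.6693
row 4: Σ corner-gray over 5 cells = 2378  → 43.0487
row 5: Σ corner-gray over 5 cells = 2086  → 37.7626
row 6: Σ corner-gray over 5 cells = 2488  → 45.0400
row 7: Σ corner-gray over 5 cells = 1956  → 35.4093
row 8: Σ corner-gray over 5 cells = 1948  → 35.2644
row 9: Σ corner-gray over 5 cells = 2490  → 45.0762
Σ rows: total corner-gray = 26980  → 488.4160 mm³

488.416


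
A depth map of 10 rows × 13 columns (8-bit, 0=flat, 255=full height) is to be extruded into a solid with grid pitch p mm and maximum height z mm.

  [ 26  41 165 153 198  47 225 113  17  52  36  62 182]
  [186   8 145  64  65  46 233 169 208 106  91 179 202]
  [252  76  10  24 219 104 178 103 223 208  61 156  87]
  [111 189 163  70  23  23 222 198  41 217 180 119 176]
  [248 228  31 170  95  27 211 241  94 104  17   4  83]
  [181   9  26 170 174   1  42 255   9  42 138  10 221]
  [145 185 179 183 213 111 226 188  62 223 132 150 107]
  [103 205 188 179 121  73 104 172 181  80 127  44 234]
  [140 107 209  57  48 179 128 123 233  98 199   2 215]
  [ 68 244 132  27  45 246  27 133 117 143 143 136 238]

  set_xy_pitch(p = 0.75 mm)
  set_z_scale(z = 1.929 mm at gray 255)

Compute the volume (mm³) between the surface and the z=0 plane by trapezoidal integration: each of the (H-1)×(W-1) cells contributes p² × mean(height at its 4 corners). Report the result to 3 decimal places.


58.096

height_mm = gray/255 × 1.929; cell vol = 0.75² × mean(4 corners)
unit = 0.75² × 1.929 / (4×255) = 0.00106379 mm³ per gray-sum
row 0: Σ corner-gray over 12 cells = 5442  → 5.7891
row 1: Σ corner-gray over 12 cells = 6079  → 6.4668
row 2: Σ corner-gray over 12 cells = 6240  → 6.6380
row 3: Σ corner-gray over 12 cells = 5952  → 6.3317
row 4: Σ corner-gray over 12 cells = 4929  → 5.2434
row 5: Σ corner-gray over 12 cells = 6110  → 6.4997
row 6: Σ corner-gray over 12 cells = 7241  → 7.7029
row 7: Σ corner-gray over 12 cells = 6406  → 6.8146
row 8: Σ corner-gray over 12 cells = 6213  → 6.6093
Σ rows: total corner-gray = 54612  → 58.0955 mm³


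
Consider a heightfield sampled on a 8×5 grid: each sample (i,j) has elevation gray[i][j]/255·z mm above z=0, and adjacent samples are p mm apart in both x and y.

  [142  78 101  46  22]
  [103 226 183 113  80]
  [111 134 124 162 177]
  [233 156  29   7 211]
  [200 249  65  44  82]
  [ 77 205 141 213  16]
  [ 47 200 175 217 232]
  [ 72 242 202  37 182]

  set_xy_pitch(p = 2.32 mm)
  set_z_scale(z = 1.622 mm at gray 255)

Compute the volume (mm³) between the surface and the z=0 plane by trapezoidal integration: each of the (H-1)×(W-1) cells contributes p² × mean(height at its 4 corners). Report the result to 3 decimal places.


height_mm = gray/255 × 1.622; cell vol = 2.32² × mean(4 corners)
unit = 2.32² × 1.622 / (4×255) = 0.00855907 mm³ per gray-sum
row 0: Σ corner-gray over 4 cells = 1841  → 15.7573
row 1: Σ corner-gray over 4 cells = 2355  → 20.1566
row 2: Σ corner-gray over 4 cells = 1956  → 16.7415
row 3: Σ corner-gray over 4 cells = 1826  → 15.6289
row 4: Σ corner-gray over 4 cells = 2209  → 18.9070
row 5: Σ corner-gray over 4 cells = 2674  → 22.8870
row 6: Σ corner-gray over 4 cells = 2679  → 22.9298
Σ rows: total corner-gray = 15540  → 133.0080 mm³

133.008


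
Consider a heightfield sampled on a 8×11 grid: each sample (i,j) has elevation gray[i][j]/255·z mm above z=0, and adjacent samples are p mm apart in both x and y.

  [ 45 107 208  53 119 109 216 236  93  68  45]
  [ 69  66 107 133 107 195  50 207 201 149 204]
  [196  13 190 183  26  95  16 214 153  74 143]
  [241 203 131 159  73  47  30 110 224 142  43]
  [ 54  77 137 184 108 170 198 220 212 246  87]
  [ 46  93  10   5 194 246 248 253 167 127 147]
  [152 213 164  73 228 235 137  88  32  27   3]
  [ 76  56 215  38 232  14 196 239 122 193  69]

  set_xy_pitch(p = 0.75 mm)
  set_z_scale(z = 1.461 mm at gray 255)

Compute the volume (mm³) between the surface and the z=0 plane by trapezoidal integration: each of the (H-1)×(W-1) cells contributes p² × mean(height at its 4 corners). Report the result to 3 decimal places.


30.289

height_mm = gray/255 × 1.461; cell vol = 0.75² × mean(4 corners)
unit = 0.75² × 1.461 / (4×255) = 0.000805699 mm³ per gray-sum
row 0: Σ corner-gray over 10 cells = 5211  → 4.1985
row 1: Σ corner-gray over 10 cells = 4970  → 4.0043
row 2: Σ corner-gray over 10 cells = 4789  → 3.8585
row 3: Σ corner-gray over 10 cells = 5767  → 4.6465
row 4: Σ corner-gray over 10 cells = 6124  → 4.9341
row 5: Σ corner-gray over 10 cells = 5428  → 4.3733
row 6: Σ corner-gray over 10 cells = 5304  → 4.2734
Σ rows: total corner-gray = 37593  → 30.2886 mm³


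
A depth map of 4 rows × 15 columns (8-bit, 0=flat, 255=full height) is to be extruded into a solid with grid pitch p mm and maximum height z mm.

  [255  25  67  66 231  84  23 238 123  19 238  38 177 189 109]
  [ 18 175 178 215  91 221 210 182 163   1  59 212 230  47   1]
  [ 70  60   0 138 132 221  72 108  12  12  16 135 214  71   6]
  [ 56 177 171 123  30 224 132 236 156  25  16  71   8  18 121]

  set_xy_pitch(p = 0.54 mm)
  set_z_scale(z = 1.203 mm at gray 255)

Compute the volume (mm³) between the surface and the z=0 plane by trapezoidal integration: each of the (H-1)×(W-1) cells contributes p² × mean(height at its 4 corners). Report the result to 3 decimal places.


height_mm = gray/255 × 1.203; cell vol = 0.54² × mean(4 corners)
unit = 0.54² × 1.203 / (4×255) = 0.000343916 mm³ per gray-sum
row 0: Σ corner-gray over 14 cells = 7387  → 2.5405
row 1: Σ corner-gray over 14 cells = 6445  → 2.2165
row 2: Σ corner-gray over 14 cells = 5409  → 1.8602
Σ rows: total corner-gray = 19241  → 6.6173 mm³

6.617


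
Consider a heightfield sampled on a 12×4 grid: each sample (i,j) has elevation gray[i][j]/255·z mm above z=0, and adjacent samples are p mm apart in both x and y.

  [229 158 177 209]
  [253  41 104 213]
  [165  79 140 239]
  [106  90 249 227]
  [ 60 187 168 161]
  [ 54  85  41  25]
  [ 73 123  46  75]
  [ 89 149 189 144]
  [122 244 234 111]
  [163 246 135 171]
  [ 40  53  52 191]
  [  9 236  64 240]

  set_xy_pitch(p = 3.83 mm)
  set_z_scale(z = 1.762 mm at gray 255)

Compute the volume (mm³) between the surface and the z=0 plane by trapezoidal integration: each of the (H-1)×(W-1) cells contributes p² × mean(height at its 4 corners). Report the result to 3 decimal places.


454.621

height_mm = gray/255 × 1.762; cell vol = 3.83² × mean(4 corners)
unit = 3.83² × 1.762 / (4×255) = 0.0253398 mm³ per gray-sum
row 0: Σ corner-gray over 3 cells = 1864  → 47.2334
row 1: Σ corner-gray over 3 cells = 1598  → 40.4930
row 2: Σ corner-gray over 3 cells = 1853  → 46.9547
row 3: Σ corner-gray over 3 cells = 1942  → 49.2099
row 4: Σ corner-gray over 3 cells = 1262  → 31.9788
row 5: Σ corner-gray over 3 cells = 817  → 20.7026
row 6: Σ corner-gray over 3 cells = 1395  → 35.3490
row 7: Σ corner-gray over 3 cells = 2098  → 53.1629
row 8: Σ corner-gray over 3 cells = 2285  → 57.9015
row 9: Σ corner-gray over 3 cells = 1537  → 38.9473
row 10: Σ corner-gray over 3 cells = 1290  → 32.6883
Σ rows: total corner-gray = 17941  → 454.6215 mm³


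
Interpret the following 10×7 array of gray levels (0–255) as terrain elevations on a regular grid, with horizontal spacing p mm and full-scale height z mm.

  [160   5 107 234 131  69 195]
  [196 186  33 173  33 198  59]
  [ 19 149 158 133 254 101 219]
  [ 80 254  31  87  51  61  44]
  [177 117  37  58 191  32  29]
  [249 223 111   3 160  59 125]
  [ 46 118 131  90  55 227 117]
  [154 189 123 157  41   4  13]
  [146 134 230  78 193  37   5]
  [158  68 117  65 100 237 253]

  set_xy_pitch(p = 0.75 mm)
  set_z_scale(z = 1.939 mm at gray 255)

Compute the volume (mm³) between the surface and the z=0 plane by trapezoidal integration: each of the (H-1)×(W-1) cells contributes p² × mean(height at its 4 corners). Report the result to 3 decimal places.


height_mm = gray/255 × 1.939; cell vol = 0.75² × mean(4 corners)
unit = 0.75² × 1.939 / (4×255) = 0.0010693 mm³ per gray-sum
row 0: Σ corner-gray over 6 cells = 2948  → 3.1523
row 1: Σ corner-gray over 6 cells = 3329  → 3.5597
row 2: Σ corner-gray over 6 cells = 2920  → 3.1224
row 3: Σ corner-gray over 6 cells = 2168  → 2.3182
row 4: Σ corner-gray over 6 cells = 2562  → 2.7396
row 5: Σ corner-gray over 6 cells = 2891  → 3.0914
row 6: Σ corner-gray over 6 cells = 2600  → 2.7802
row 7: Σ corner-gray over 6 cells = 2690  → 2.8764
row 8: Σ corner-gray over 6 cells = 3080  → 3.2934
Σ rows: total corner-gray = 25188  → 26.9336 mm³

26.934


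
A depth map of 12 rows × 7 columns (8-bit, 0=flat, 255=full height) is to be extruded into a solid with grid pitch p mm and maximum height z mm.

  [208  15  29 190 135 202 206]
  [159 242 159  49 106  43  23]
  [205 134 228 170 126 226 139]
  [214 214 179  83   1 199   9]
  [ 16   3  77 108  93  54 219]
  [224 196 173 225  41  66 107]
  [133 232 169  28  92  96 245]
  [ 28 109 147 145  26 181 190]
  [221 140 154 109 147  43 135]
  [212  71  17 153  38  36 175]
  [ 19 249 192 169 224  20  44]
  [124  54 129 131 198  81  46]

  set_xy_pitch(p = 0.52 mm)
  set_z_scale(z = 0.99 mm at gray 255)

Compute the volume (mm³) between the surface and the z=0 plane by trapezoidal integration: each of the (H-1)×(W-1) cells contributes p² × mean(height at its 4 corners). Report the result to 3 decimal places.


8.680

height_mm = gray/255 × 0.99; cell vol = 0.52² × mean(4 corners)
unit = 0.52² × 0.99 / (4×255) = 0.000262447 mm³ per gray-sum
row 0: Σ corner-gray over 6 cells = 2936  → 0.7705
row 1: Σ corner-gray over 6 cells = 3492  → 0.9165
row 2: Σ corner-gray over 6 cells = 3687  → 0.9676
row 3: Σ corner-gray over 6 cells = 2480  → 0.6509
row 4: Σ corner-gray over 6 cells = 2638  → 0.6923
row 5: Σ corner-gray over 6 cells = 3345  → 0.8779
row 6: Σ corner-gray over 6 cells = 3046  → 0.7994
row 7: Σ corner-gray over 6 cells = 2976  → 0.7810
row 8: Σ corner-gray over 6 cells = 2559  → 0.6716
row 9: Σ corner-gray over 6 cells = 2788  → 0.7317
row 10: Σ corner-gray over 6 cells = 3127  → 0.8207
Σ rows: total corner-gray = 33074  → 8.6802 mm³


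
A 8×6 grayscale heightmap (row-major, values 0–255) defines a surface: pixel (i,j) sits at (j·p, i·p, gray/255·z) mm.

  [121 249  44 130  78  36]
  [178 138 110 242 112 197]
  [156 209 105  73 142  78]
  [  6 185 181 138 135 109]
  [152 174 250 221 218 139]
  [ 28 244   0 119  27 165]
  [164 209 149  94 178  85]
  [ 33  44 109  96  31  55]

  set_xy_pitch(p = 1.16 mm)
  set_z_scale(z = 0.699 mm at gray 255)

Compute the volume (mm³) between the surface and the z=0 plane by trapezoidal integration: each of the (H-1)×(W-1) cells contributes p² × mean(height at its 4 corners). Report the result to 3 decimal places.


17.828

height_mm = gray/255 × 0.699; cell vol = 1.16² × mean(4 corners)
unit = 1.16² × 0.699 / (4×255) = 0.000922132 mm³ per gray-sum
row 0: Σ corner-gray over 5 cells = 2738  → 2.5248
row 1: Σ corner-gray over 5 cells = 2871  → 2.6474
row 2: Σ corner-gray over 5 cells = 2685  → 2.4759
row 3: Σ corner-gray over 5 cells = 3410  → 3.1445
row 4: Σ corner-gray over 5 cells = 2990  → 2.7572
row 5: Σ corner-gray over 5 cells = 2482  → 2.2887
row 6: Σ corner-gray over 5 cells = 2157  → 1.9890
Σ rows: total corner-gray = 19333  → 17.8276 mm³


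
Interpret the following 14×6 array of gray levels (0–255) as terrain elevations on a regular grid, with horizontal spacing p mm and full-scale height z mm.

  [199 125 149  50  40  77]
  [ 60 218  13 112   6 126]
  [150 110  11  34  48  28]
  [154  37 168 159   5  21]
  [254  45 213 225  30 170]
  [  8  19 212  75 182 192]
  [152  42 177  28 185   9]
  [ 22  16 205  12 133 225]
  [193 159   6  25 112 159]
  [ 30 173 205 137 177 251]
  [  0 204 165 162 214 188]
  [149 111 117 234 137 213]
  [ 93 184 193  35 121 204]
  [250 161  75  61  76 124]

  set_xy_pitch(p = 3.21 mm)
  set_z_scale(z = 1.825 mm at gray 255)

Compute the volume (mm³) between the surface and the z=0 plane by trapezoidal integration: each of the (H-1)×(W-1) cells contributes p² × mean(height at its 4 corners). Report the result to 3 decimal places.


height_mm = gray/255 × 1.825; cell vol = 3.21² × mean(4 corners)
unit = 3.21² × 1.825 / (4×255) = 0.0184363 mm³ per gray-sum
row 0: Σ corner-gray over 5 cells = 1888  → 34.8077
row 1: Σ corner-gray over 5 cells = 1468  → 27.0644
row 2: Σ corner-gray over 5 cells = 1497  → 27.5991
row 3: Σ corner-gray over 5 cells = 2363  → 43.5649
row 4: Σ corner-gray over 5 cells = 2626  → 48.4136
row 5: Σ corner-gray over 5 cells = 2201  → 40.5782
row 6: Σ corner-gray over 5 cells = 2004  → 36.9463
row 7: Σ corner-gray over 5 cells = 1935  → 35.6742
row 8: Σ corner-gray over 5 cells = 2621  → 48.3214
row 9: Σ corner-gray over 5 cells = 3343  → 61.6324
row 10: Σ corner-gray over 5 cells = 3238  → 59.6966
row 11: Σ corner-gray over 5 cells = 2923  → 53.8892
row 12: Σ corner-gray over 5 cells = 2483  → 45.7772
Σ rows: total corner-gray = 30590  → 563.9651 mm³

563.965


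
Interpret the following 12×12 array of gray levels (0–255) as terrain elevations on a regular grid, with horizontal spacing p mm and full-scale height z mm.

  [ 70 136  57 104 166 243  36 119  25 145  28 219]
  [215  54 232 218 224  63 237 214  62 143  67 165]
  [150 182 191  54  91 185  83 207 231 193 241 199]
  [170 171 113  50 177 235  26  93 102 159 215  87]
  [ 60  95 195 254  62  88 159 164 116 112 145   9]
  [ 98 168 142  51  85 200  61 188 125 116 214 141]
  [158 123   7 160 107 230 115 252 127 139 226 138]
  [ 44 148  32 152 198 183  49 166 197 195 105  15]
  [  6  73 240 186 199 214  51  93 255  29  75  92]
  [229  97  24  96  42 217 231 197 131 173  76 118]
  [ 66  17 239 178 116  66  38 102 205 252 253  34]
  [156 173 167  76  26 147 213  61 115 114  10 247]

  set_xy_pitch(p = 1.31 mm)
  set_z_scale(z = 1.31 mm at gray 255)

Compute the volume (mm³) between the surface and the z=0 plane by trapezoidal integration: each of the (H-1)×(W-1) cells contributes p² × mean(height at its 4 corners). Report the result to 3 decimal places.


height_mm = gray/255 × 1.31; cell vol = 1.31² × mean(4 corners)
unit = 1.31² × 1.31 / (4×255) = 0.00220401 mm³ per gray-sum
row 0: Σ corner-gray over 11 cells = 5815  → 12.8163
row 1: Σ corner-gray over 11 cells = 7073  → 15.5890
row 2: Σ corner-gray over 11 cells = 6604  → 14.5553
row 3: Σ corner-gray over 11 cells = 5788  → 12.7568
row 4: Σ corner-gray over 11 cells = 5788  → 12.7568
row 5: Σ corner-gray over 11 cells = 6207  → 13.6803
row 6: Σ corner-gray over 11 cells = 6177  → 13.6142
row 7: Σ corner-gray over 11 cells = 5837  → 12.8648
row 8: Σ corner-gray over 11 cells = 5843  → 12.8780
row 9: Σ corner-gray over 11 cells = 5947  → 13.1073
row 10: Σ corner-gray over 11 cells = 5639  → 12.4284
Σ rows: total corner-gray = 66718  → 147.0472 mm³

147.047


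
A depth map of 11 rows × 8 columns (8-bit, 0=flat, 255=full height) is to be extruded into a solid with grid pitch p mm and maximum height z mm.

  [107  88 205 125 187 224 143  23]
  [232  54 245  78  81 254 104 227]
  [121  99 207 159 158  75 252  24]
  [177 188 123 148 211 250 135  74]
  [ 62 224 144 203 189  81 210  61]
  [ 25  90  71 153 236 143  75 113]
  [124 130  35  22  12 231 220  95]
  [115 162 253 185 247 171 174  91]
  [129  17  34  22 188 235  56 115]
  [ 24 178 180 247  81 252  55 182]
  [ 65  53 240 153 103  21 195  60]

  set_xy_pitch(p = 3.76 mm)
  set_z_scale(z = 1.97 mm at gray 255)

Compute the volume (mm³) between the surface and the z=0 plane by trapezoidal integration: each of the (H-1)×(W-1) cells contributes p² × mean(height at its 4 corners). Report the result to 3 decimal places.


1087.257

height_mm = gray/255 × 1.97; cell vol = 3.76² × mean(4 corners)
unit = 3.76² × 1.97 / (4×255) = 0.027305 mm³ per gray-sum
row 0: Σ corner-gray over 7 cells = 4165  → 113.7252
row 1: Σ corner-gray over 7 cells = 4136  → 112.9334
row 2: Σ corner-gray over 7 cells = 4406  → 120.3057
row 3: Σ corner-gray over 7 cells = 4586  → 125.2206
row 4: Σ corner-gray over 7 cells = 3899  → 106.4621
row 5: Σ corner-gray over 7 cells = 3193  → 87.1848
row 6: Σ corner-gray over 7 cells = 4109  → 112.1961
row 7: Σ corner-gray over 7 cells = 3938  → 107.5270
row 8: Σ corner-gray over 7 cells = 3540  → 96.6596
row 9: Σ corner-gray over 7 cells = 3847  → 105.0422
Σ rows: total corner-gray = 39819  → 1087.2567 mm³


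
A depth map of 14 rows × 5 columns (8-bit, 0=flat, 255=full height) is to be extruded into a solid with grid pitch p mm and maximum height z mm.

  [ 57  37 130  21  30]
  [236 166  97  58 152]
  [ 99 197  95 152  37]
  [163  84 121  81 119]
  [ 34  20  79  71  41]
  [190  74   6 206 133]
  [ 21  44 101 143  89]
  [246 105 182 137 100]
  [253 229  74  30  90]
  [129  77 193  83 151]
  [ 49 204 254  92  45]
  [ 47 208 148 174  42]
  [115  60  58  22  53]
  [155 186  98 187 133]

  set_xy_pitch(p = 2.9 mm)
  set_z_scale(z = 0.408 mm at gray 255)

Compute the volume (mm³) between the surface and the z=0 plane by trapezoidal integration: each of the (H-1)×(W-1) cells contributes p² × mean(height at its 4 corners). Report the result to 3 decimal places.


78.923

height_mm = gray/255 × 0.408; cell vol = 2.9² × mean(4 corners)
unit = 2.9² × 0.408 / (4×255) = 0.003364 mm³ per gray-sum
row 0: Σ corner-gray over 4 cells = 1493  → 5.0225
row 1: Σ corner-gray over 4 cells = 2054  → 6.9097
row 2: Σ corner-gray over 4 cells = 1878  → 6.3176
row 3: Σ corner-gray over 4 cells = 1269  → 4.2689
row 4: Σ corner-gray over 4 cells = 1310  → 4.4068
row 5: Σ corner-gray over 4 cells = 1581  → 5.3185
row 6: Σ corner-gray over 4 cells = 1880  → 6.3243
row 7: Σ corner-gray over 4 cells = 2203  → 7.4109
row 8: Σ corner-gray over 4 cells = 1995  → 6.7112
row 9: Σ corner-gray over 4 cells = 2180  → 7.3335
row 10: Σ corner-gray over 4 cells = 2343  → 7.8819
row 11: Σ corner-gray over 4 cells = 1597  → 5.3723
row 12: Σ corner-gray over 4 cells = 1678  → 5.6448
Σ rows: total corner-gray = 23461  → 78.9228 mm³


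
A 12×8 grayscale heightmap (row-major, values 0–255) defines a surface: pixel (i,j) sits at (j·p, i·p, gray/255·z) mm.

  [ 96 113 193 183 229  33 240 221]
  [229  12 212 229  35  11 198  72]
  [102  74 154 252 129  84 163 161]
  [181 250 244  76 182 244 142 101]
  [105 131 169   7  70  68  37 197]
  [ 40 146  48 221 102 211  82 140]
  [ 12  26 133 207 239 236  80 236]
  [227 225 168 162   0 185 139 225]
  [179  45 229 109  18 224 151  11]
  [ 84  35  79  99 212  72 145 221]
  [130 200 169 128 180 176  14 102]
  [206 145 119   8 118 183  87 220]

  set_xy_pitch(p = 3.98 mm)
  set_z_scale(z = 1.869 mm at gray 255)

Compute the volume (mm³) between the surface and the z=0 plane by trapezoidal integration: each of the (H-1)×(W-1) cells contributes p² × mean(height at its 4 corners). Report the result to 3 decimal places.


1214.037

height_mm = gray/255 × 1.869; cell vol = 3.98² × mean(4 corners)
unit = 3.98² × 1.869 / (4×255) = 0.0290252 mm³ per gray-sum
row 0: Σ corner-gray over 7 cells = 3994  → 115.9267
row 1: Σ corner-gray over 7 cells = 3670  → 106.5225
row 2: Σ corner-gray over 7 cells = 4533  → 131.5712
row 3: Σ corner-gray over 7 cells = 3824  → 110.9924
row 4: Σ corner-gray over 7 cells = 3066  → 88.9913
row 5: Σ corner-gray over 7 cells = 3890  → 112.9080
row 6: Σ corner-gray over 7 cells = 4300  → 124.8084
row 7: Σ corner-gray over 7 cells = 3952  → 114.7076
row 8: Σ corner-gray over 7 cells = 3331  → 96.6830
row 9: Σ corner-gray over 7 cells = 3555  → 103.1846
row 10: Σ corner-gray over 7 cells = 3712  → 107.7416
Σ rows: total corner-gray = 41827  → 1214.0372 mm³


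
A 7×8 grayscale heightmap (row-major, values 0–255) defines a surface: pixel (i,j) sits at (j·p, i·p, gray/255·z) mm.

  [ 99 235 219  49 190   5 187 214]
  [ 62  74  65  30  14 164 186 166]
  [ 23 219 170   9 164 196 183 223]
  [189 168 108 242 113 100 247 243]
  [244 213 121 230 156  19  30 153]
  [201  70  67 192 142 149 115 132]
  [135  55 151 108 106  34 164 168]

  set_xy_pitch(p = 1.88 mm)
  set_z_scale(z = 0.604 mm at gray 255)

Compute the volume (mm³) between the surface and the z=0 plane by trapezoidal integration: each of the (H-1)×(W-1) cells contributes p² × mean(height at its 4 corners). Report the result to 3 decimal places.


47.547

height_mm = gray/255 × 0.604; cell vol = 1.88² × mean(4 corners)
unit = 1.88² × 0.604 / (4×255) = 0.00209292 mm³ per gray-sum
row 0: Σ corner-gray over 7 cells = 3377  → 7.0678
row 1: Σ corner-gray over 7 cells = 3422  → 7.1620
row 2: Σ corner-gray over 7 cells = 4516  → 9.4516
row 3: Σ corner-gray over 7 cells = 4323  → 9.0477
row 4: Σ corner-gray over 7 cells = 3738  → 7.8233
row 5: Σ corner-gray over 7 cells = 3342  → 6.9945
Σ rows: total corner-gray = 22718  → 47.5469 mm³


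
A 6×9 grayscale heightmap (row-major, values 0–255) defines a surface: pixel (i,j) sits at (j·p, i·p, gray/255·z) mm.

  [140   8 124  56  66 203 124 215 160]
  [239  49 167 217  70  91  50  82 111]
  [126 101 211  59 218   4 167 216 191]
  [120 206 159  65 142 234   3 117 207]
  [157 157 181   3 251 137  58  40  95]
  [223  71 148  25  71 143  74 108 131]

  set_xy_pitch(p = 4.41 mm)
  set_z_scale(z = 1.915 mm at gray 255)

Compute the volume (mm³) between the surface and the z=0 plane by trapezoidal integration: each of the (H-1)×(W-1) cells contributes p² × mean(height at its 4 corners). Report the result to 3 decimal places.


724.342

height_mm = gray/255 × 1.915; cell vol = 4.41² × mean(4 corners)
unit = 4.41² × 1.915 / (4×255) = 0.0365129 mm³ per gray-sum
row 0: Σ corner-gray over 8 cells = 3694  → 134.8785
row 1: Σ corner-gray over 8 cells = 4071  → 148.6438
row 2: Σ corner-gray over 8 cells = 4448  → 162.4092
row 3: Σ corner-gray over 8 cells = 4085  → 149.1550
row 4: Σ corner-gray over 8 cells = 3540  → 129.2555
Σ rows: total corner-gray = 19838  → 724.3420 mm³


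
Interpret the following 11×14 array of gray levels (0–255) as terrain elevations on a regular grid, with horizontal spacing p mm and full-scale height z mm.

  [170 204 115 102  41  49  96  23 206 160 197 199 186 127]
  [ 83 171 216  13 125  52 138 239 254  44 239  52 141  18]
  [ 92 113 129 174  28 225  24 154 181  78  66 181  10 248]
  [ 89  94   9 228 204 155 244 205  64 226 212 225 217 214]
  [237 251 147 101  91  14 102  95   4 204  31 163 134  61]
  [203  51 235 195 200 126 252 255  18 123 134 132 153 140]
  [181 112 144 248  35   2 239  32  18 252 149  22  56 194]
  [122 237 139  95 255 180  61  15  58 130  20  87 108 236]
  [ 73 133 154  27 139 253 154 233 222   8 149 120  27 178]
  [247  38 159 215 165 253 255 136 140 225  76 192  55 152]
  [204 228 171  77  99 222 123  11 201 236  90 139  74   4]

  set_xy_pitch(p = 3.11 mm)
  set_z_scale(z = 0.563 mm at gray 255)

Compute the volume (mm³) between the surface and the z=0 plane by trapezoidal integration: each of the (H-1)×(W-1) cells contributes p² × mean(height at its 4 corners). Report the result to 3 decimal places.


height_mm = gray/255 × 0.563; cell vol = 3.11² × mean(4 corners)
unit = 3.11² × 0.563 / (4×255) = 0.00533862 mm³ per gray-sum
row 0: Σ corner-gray over 13 cells = 6922  → 36.9539
row 1: Σ corner-gray over 13 cells = 6535  → 34.8879
row 2: Σ corner-gray over 13 cells = 7535  → 40.2265
row 3: Σ corner-gray over 13 cells = 7441  → 39.7247
row 4: Σ corner-gray over 13 cells = 7063  → 37.7067
row 5: Σ corner-gray over 13 cells = 7084  → 37.8188
row 6: Σ corner-gray over 13 cells = 6121  → 32.6777
row 7: Σ corner-gray over 13 cells = 6617  → 35.3256
row 8: Σ corner-gray over 13 cells = 7706  → 41.1394
row 9: Σ corner-gray over 13 cells = 7767  → 41.4651
Σ rows: total corner-gray = 70791  → 377.9262 mm³

377.926


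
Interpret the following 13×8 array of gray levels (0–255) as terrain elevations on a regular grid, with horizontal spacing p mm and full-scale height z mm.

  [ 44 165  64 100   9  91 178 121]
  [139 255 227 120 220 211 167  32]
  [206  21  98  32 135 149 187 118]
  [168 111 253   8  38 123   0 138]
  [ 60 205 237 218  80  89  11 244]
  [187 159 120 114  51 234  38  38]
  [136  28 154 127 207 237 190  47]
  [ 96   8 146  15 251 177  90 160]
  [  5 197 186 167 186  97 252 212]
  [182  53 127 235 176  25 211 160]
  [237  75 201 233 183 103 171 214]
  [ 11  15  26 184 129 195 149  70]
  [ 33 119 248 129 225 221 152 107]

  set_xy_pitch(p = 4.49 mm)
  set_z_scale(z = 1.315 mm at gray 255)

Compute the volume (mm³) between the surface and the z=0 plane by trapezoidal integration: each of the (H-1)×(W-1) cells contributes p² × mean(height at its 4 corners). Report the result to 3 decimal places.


height_mm = gray/255 × 1.315; cell vol = 4.49² × mean(4 corners)
unit = 4.49² × 1.315 / (4×255) = 0.0259907 mm³ per gray-sum
row 0: Σ corner-gray over 7 cells = 3950  → 102.6633
row 1: Σ corner-gray over 7 cells = 4139  → 107.5756
row 2: Σ corner-gray over 7 cells = 2940  → 76.4127
row 3: Σ corner-gray over 7 cells = 3356  → 87.2248
row 4: Σ corner-gray over 7 cells = 3641  → 94.6322
row 5: Σ corner-gray over 7 cells = 3726  → 96.8414
row 6: Σ corner-gray over 7 cells = 3699  → 96.1397
row 7: Σ corner-gray over 7 cells = 4017  → 104.4047
row 8: Σ corner-gray over 7 cells = 4383  → 113.9173
row 9: Σ corner-gray over 7 cells = 4379  → 113.8134
row 10: Σ corner-gray over 7 cells = 3860  → 100.3242
row 11: Σ corner-gray over 7 cells = 3805  → 98.8947
Σ rows: total corner-gray = 45895  → 1192.8440 mm³

1192.844


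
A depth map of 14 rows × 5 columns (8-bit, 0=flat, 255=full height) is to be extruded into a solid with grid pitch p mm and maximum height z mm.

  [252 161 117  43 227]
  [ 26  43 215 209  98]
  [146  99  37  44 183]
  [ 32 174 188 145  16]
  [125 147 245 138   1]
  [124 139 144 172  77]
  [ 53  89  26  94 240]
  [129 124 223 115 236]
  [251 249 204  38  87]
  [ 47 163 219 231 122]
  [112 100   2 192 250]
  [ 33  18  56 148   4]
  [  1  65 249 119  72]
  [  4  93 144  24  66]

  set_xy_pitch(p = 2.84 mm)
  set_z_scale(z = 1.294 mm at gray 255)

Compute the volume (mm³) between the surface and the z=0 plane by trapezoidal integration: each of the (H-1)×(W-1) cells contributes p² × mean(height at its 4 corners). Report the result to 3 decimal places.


height_mm = gray/255 × 1.294; cell vol = 2.84² × mean(4 corners)
unit = 2.84² × 1.294 / (4×255) = 0.0102322 mm³ per gray-sum
row 0: Σ corner-gray over 4 cells = 2179  → 22.2961
row 1: Σ corner-gray over 4 cells = 1747  → 17.8757
row 2: Σ corner-gray over 4 cells = 1751  → 17.9167
row 3: Σ corner-gray over 4 cells = 2248  → 23.0021
row 4: Σ corner-gray over 4 cells = 2297  → 23.5035
row 5: Σ corner-gray over 4 cells = 1822  → 18.6431
row 6: Σ corner-gray over 4 cells = 2000  → 20.4645
row 7: Σ corner-gray over 4 cells = 2609  → 26.6959
row 8: Σ corner-gray over 4 cells = 2715  → 27.7805
row 9: Σ corner-gray over 4 cells = 2345  → 23.9946
row 10: Σ corner-gray over 4 cells = 1431  → 14.6423
row 11: Σ corner-gray over 4 cells = 1420  → 14.5298
row 12: Σ corner-gray over 4 cells = 1531  → 15.6656
Σ rows: total corner-gray = 26095  → 267.0103 mm³

267.010


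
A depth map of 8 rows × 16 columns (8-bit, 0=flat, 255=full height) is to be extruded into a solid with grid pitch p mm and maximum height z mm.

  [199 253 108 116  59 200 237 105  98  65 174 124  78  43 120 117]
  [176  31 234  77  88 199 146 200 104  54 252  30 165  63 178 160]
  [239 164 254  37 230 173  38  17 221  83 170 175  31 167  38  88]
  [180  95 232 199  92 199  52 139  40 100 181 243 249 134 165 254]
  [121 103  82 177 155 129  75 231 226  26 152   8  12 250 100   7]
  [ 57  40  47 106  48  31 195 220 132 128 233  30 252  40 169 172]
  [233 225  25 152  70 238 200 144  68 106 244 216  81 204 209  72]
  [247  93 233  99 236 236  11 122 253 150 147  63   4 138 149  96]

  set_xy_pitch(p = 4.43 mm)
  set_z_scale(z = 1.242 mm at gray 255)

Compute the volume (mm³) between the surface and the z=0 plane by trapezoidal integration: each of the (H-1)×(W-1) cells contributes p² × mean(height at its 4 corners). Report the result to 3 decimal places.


height_mm = gray/255 × 1.242; cell vol = 4.43² × mean(4 corners)
unit = 4.43² × 1.242 / (4×255) = 0.0238962 mm³ per gray-sum
row 0: Σ corner-gray over 15 cells = 7854  → 187.6808
row 1: Σ corner-gray over 15 cells = 7901  → 188.8039
row 2: Σ corner-gray over 15 cells = 8597  → 205.4356
row 3: Σ corner-gray over 15 cells = 8254  → 197.2392
row 4: Σ corner-gray over 15 cells = 7151  → 170.8817
row 5: Σ corner-gray over 15 cells = 8240  → 196.9047
row 6: Σ corner-gray over 15 cells = 8880  → 212.1983
Σ rows: total corner-gray = 56877  → 1359.1443 mm³

1359.144


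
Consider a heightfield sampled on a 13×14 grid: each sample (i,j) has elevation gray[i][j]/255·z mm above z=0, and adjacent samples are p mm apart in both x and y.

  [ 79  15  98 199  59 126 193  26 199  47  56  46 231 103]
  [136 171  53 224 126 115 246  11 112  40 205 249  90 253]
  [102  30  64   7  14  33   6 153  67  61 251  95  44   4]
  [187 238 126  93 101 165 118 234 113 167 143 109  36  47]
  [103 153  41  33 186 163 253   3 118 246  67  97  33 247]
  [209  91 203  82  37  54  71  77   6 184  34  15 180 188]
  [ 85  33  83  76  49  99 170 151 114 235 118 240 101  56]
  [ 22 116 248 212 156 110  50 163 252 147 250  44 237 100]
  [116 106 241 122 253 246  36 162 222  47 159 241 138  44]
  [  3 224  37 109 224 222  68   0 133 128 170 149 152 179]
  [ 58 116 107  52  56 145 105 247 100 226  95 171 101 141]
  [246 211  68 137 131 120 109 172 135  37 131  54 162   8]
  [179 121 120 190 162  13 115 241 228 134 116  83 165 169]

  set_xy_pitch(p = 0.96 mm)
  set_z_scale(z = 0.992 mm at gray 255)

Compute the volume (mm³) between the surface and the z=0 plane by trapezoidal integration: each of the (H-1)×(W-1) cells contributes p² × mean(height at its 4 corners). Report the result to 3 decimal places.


height_mm = gray/255 × 0.992; cell vol = 0.96² × mean(4 corners)
unit = 0.96² × 0.992 / (4×255) = 0.000896301 mm³ per gray-sum
row 0: Σ corner-gray over 13 cells = 6445  → 5.7767
row 1: Σ corner-gray over 13 cells = 5429  → 4.8660
row 2: Σ corner-gray over 13 cells = 5276  → 4.7289
row 3: Σ corner-gray over 13 cells = 6656  → 5.9658
row 4: Σ corner-gray over 13 cells = 5601  → 5.0202
row 5: Σ corner-gray over 13 cells = 5544  → 4.9691
row 6: Σ corner-gray over 13 cells = 7171  → 6.4274
row 7: Σ corner-gray over 13 cells = 8198  → 7.3479
row 8: Σ corner-gray over 13 cells = 7520  → 6.7402
row 9: Σ corner-gray over 13 cells = 6655  → 5.9649
row 10: Σ corner-gray over 13 cells = 6429  → 5.7623
row 11: Σ corner-gray over 13 cells = 6912  → 6.1952
Σ rows: total corner-gray = 77836  → 69.7645 mm³

69.764


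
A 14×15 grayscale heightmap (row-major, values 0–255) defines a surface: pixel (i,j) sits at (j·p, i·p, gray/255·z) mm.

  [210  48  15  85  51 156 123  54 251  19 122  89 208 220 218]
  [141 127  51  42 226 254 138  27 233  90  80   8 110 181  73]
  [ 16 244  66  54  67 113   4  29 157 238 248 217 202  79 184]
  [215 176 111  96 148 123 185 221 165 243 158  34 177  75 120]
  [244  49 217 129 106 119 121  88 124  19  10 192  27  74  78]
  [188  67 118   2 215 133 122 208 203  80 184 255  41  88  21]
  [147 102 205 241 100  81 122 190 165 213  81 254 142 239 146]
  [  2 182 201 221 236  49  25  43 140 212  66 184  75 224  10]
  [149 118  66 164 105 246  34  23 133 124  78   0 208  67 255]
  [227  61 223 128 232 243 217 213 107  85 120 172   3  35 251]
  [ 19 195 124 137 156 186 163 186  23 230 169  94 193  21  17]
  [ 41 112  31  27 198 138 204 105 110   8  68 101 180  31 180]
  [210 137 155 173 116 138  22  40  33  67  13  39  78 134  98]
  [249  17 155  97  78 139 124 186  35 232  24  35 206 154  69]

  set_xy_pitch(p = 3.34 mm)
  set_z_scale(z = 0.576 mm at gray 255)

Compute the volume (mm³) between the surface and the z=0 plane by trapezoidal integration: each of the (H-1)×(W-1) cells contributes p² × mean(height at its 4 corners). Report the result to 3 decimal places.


height_mm = gray/255 × 0.576; cell vol = 3.34² × mean(4 corners)
unit = 3.34² × 0.576 / (4×255) = 0.00629963 mm³ per gray-sum
row 0: Σ corner-gray over 14 cells = 6658  → 41.9430
row 1: Σ corner-gray over 14 cells = 6984  → 43.9966
row 2: Σ corner-gray over 14 cells = 7795  → 49.1056
row 3: Σ corner-gray over 14 cells = 7031  → 44.2927
row 4: Σ corner-gray over 14 cells = 6513  → 41.0295
row 5: Σ corner-gray over 14 cells = 8204  → 51.6822
row 6: Σ corner-gray over 14 cells = 8291  → 52.2303
row 7: Σ corner-gray over 14 cells = 6864  → 43.2407
row 8: Σ corner-gray over 14 cells = 7292  → 45.9369
row 9: Σ corner-gray over 14 cells = 7946  → 50.0569
row 10: Σ corner-gray over 14 cells = 6637  → 41.8107
row 11: Σ corner-gray over 14 cells = 5445  → 34.3015
row 12: Σ corner-gray over 14 cells = 5880  → 37.0418
Σ rows: total corner-gray = 91540  → 576.6684 mm³

576.668
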